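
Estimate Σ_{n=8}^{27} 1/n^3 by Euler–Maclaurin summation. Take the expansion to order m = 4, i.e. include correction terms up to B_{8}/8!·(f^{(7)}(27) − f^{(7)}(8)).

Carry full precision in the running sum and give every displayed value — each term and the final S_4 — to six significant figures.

S_4 ≈ 0.00818885

The integral term ∫_8^27 1/x^3 dx = 0.00712663.
Boundary: ½(f(8) + f(27)) = ½(0.00195312 + 5.08053e-05) = 0.00100197.
Running total after boundary: 0.00812859.
Correction k=1: B_{2}/2! · (f^{(1)}(27) − f^{(1)}(8)) = 1/12 · (-5.64503e-06 − (-0.000732422)) = 6.05647e-05.
Partial sum through k=1: 0.00818916.
Correction k=2: B_{4}/4! · (f^{(3)}(27) − f^{(3)}(8)) = −1/720 · (-1.54870e-07 − (-0.000228882)) = -3.17676e-07.
Partial sum through k=2: 0.00818884.
Correction k=3: B_{6}/6! · (f^{(5)}(27) − f^{(5)}(8)) = 1/30240 · (-8.92258e-09 − (-0.000150204)) = 4.96676e-09.
Partial sum through k=3: 0.00818885.
Correction k=4: B_{8}/8! · (f^{(7)}(27) − f^{(7)}(8)) = −1/1209600 · (-8.81242e-10 − (-0.000168979)) = -1.39698e-10.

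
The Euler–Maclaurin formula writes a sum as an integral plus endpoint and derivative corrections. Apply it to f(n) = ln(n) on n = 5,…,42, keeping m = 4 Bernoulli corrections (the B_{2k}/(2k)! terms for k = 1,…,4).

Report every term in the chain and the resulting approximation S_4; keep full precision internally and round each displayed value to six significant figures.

S_4 ≈ 114.594

The integral term ∫_5^42 ln(x) dx = 111.935.
Endpoint term: (f(5) + f(42))/2 = (1.60944 + 3.73767)/2 = 2.67355.
So far: 114.608.
Correction k=1: B_{2}/2! · (f^{(1)}(42) − f^{(1)}(5)) = 1/12 · (0.0238095 − 0.200000) = -0.0146825.
Partial sum through k=1: 114.594.
Correction k=2: B_{4}/4! · (f^{(3)}(42) − f^{(3)}(5)) = −1/720 · (2.69949e-05 − 0.0160000) = 2.21847e-05.
Partial sum through k=2: 114.594.
Correction k=3: B_{6}/6! · (f^{(5)}(42) − f^{(5)}(5)) = 1/30240 · (1.83639e-07 − 0.00768000) = -2.53962e-07.
Partial sum through k=3: 114.594.
Correction k=4: B_{8}/8! · (f^{(7)}(42) − f^{(7)}(5)) = −1/1209600 · (3.12311e-09 − 0.00921600) = 7.61905e-09.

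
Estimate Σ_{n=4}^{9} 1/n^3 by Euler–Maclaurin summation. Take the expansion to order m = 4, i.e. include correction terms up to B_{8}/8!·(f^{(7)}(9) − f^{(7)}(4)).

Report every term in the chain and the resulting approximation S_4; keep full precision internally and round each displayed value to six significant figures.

S_4 ≈ 0.0344949

Integral: ∫_4^9 1/x^3 dx = 0.0250772.
½[f(4) + f(9)] = ½[0.0156250 + 0.00137174] = 0.00849837.
Integral + boundary = 0.0335755.
Order-1 term: 1/12 · (-0.000457247 − (-0.0117188)) = 0.000938459.
Partial sum through k=1: 0.0345140.
Order-2 term: −1/720 · (-0.000112901 − (-0.0146484)) = -2.01882e-05.
Partial sum through k=2: 0.0344938.
Order-3 term: 1/30240 · (-5.85410e-05 − (-0.0384521)) = 1.26963e-06.
Partial sum through k=3: 0.0344951.
Order-4 term: −1/1209600 · (-5.20365e-05 − (-0.173035)) = -1.43008e-07.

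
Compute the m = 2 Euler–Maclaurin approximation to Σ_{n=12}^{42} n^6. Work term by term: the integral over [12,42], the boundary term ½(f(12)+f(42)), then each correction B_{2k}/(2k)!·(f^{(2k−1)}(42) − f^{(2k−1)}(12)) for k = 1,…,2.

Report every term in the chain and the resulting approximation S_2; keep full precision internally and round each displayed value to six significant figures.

The integral term ∫_12^42 x^6 dx = 3.29291e+10.
Boundary: ½(f(12) + f(42)) = ½(2.98598e+06 + 5.48903e+09) = 2.74601e+09.
Integral + boundary = 3.56751e+10.
Order-1 term: 1/12 · (7.84147e+08 − 1.49299e+06) = 6.52212e+07.
After k=1: 3.57403e+10.
Order-2 term: −1/720 · (8.89056e+06 − 207360) = -12060.0.

S_2 ≈ 3.57403e+10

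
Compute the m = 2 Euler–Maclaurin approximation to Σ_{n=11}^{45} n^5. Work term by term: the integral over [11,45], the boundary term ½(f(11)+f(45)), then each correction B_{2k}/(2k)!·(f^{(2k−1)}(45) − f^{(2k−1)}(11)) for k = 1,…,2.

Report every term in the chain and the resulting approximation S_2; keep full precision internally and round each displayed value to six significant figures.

Integral: ∫_11^45 x^5 dx = 1.38367e+09.
Endpoint term: (f(11) + f(45))/2 = (161051 + 1.84528e+08)/2 = 9.23446e+07.
Integral + boundary = 1.47601e+09.
Correction k=1: B_{2}/2! · (f^{(1)}(45) − f^{(1)}(11)) = 1/12 · (2.05031e+07 − 73205.0) = 1.70249e+06.
Partial sum through k=1: 1.47771e+09.
Correction k=2: B_{4}/4! · (f^{(3)}(45) − f^{(3)}(11)) = −1/720 · (121500 − 7260.00) = -158.667.

S_2 ≈ 1.47771e+09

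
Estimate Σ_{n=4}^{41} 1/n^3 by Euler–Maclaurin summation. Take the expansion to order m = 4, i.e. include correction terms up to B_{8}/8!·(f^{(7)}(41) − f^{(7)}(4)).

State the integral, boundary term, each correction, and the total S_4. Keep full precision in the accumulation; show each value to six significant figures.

S_4 ≈ 0.0397296

The integral term ∫_4^41 1/x^3 dx = 0.0309526.
Endpoint term: (f(4) + f(41))/2 = (0.0156250 + 1.45094e-05)/2 = 0.00781975.
Running total after boundary: 0.0387723.
Correction k=1: B_{2}/2! · (f^{(1)}(41) − f^{(1)}(4)) = 1/12 · (-1.06166e-06 − (-0.0117188)) = 0.000976474.
After k=1: 0.0397488.
Correction k=2: B_{4}/4! · (f^{(3)}(41) − f^{(3)}(4)) = −1/720 · (-1.26313e-08 − (-0.0146484)) = -2.03450e-05.
After k=2: 0.0397284.
Correction k=3: B_{6}/6! · (f^{(5)}(41) − f^{(5)}(4)) = 1/30240 · (-3.15595e-10 − (-0.0384521)) = 1.27157e-06.
After k=3: 0.0397297.
Correction k=4: B_{8}/8! · (f^{(7)}(41) − f^{(7)}(4)) = −1/1209600 · (-1.35174e-11 − (-0.173035)) = -1.43051e-07.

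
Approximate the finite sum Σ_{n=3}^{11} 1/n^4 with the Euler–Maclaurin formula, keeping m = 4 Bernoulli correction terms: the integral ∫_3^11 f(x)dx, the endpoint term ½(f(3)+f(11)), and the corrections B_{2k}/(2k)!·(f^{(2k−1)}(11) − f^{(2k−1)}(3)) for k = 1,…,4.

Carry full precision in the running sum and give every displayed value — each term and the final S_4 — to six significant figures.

S_4 ≈ 0.0196042

The integral term ∫_3^11 1/x^4 dx = 0.0120952.
Boundary: ½(f(3) + f(11)) = ½(0.0123457 + 6.83013e-05) = 0.00620699.
Running total after boundary: 0.0183022.
Correction k=1: B_{2}/2! · (f^{(1)}(11) − f^{(1)}(3)) = 1/12 · (-2.48369e-05 − (-0.0164609)) = 0.00136967.
After k=1: 0.0196719.
Correction k=2: B_{4}/4! · (f^{(3)}(11) − f^{(3)}(3)) = −1/720 · (-6.15790e-06 − (-0.0548697)) = -7.61993e-05.
After k=2: 0.0195957.
Correction k=3: B_{6}/6! · (f^{(5)}(11) − f^{(5)}(3)) = 1/30240 · (-2.84994e-06 − (-0.341411)) = 1.12900e-05.
After k=3: 0.0196070.
Correction k=4: B_{8}/8! · (f^{(7)}(11) − f^{(7)}(3)) = −1/1209600 · (-2.11979e-06 − (-3.41411)) = -2.82251e-06.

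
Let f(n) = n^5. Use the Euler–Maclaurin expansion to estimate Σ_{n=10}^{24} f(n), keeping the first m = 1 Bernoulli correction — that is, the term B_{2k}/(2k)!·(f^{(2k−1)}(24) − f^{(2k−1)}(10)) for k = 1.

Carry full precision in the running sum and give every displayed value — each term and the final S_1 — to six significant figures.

S_1 ≈ 3.58492e+07

∫_10^24 x^5 dx evaluates to 3.16838e+07.
Endpoint term: (f(10) + f(24))/2 = (100000 + 7.96262e+06)/2 = 4.03131e+06.
So far: 3.57151e+07.
Order-1 term: 1/12 · (1.65888e+06 − 50000.0) = 134073.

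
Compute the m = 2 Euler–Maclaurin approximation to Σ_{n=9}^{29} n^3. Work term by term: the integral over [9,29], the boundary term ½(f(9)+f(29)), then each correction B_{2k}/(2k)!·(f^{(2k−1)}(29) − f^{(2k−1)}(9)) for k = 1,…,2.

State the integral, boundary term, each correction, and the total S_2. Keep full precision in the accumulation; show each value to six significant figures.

S_2 ≈ 187929

Integral: ∫_9^29 x^3 dx = 175180.
Endpoint term: (f(9) + f(29))/2 = (729.000 + 24389.0)/2 = 12559.0.
Integral + boundary = 187739.
k=1: B_{2}/(2)! × [f^{(1)}(29) − f^{(1)}(9)] = 1/12 × (2523.00 − 243.000) = 190.000.
After k=1: 187929.
k=2: B_{4}/(4)! × [f^{(3)}(29) − f^{(3)}(9)] = −1/720 × (6.00000 − 6.00000) = 0.00000.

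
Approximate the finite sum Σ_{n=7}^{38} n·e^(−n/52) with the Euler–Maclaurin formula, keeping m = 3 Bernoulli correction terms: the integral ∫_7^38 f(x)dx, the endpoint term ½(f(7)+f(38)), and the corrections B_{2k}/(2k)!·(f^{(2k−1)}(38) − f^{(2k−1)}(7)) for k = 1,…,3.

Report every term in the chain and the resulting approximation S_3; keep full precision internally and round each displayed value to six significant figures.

∫_7^38 x·e^(−x/52) dx evaluates to 427.992.
Endpoint term: (f(7) + f(38))/2 = (6.11836 + 18.2985)/2 = 12.2084.
So far: 440.200.
Correction k=1: B_{2}/2! · (f^{(1)}(38) − f^{(1)}(7)) = 1/12 · (0.129645 − 0.756391) = -0.0522289.
Running total after k=1: 440.148.
Correction k=2: B_{4}/4! · (f^{(3)}(38) − f^{(3)}(7)) = −1/720 · (0.000404113 − 0.000926219) = 7.25147e-07.
Running total after k=2: 440.148.
Correction k=3: B_{6}/6! · (f^{(5)}(38) − f^{(5)}(7)) = 1/30240 · (2.81169e-07 − 5.81622e-07) = -9.93563e-12.

S_3 ≈ 440.148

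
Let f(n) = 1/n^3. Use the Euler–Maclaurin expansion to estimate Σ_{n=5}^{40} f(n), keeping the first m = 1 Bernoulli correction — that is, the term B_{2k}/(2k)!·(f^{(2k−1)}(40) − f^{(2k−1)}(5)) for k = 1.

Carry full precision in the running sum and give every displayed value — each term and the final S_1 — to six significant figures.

S_1 ≈ 0.0240952

The integral term ∫_5^40 1/x^3 dx = 0.0196875.
Endpoint term: (f(5) + f(40))/2 = (0.00800000 + 1.56250e-05)/2 = 0.00400781.
Integral + boundary = 0.0236953.
Correction k=1: B_{2}/2! · (f^{(1)}(40) − f^{(1)}(5)) = 1/12 · (-1.17187e-06 − (-0.00480000)) = 0.000399902.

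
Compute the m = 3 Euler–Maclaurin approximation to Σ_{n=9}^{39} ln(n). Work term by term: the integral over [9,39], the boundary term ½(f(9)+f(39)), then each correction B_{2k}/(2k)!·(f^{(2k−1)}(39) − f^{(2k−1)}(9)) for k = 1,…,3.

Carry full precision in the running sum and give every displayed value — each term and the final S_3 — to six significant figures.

S_3 ≈ 96.0272

Integral: ∫_9^39 ln(x) dx = 93.1039.
Endpoint term: (f(9) + f(39))/2 = (2.19722 + 3.66356)/2 = 2.93039.
So far: 96.0343.
Correction k=1: B_{2}/2! · (f^{(1)}(39) − f^{(1)}(9)) = 1/12 · (0.0256410 − 0.111111) = -0.00712251.
After k=1: 96.0272.
Correction k=2: B_{4}/4! · (f^{(3)}(39) − f^{(3)}(9)) = −1/720 · (3.37160e-05 − 0.00274348) = 3.76357e-06.
After k=2: 96.0272.
Correction k=3: B_{6}/6! · (f^{(5)}(39) − f^{(5)}(9)) = 1/30240 · (2.66004e-07 − 0.000406442) = -1.34317e-08.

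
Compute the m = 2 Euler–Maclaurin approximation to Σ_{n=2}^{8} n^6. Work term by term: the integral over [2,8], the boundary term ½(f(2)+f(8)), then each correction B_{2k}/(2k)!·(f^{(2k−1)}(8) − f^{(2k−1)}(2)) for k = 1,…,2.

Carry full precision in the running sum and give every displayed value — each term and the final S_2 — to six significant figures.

S_2 ≈ 446963

∫_2^8 x^6 dx evaluates to 299575.
Endpoint term: (f(2) + f(8))/2 = (64.0000 + 262144)/2 = 131104.
Running total after boundary: 430679.
Order-1 term: 1/12 · (196608 − 192.000) = 16368.0.
Partial sum through k=1: 447047.
Order-2 term: −1/720 · (61440.0 − 960.000) = -84.0000.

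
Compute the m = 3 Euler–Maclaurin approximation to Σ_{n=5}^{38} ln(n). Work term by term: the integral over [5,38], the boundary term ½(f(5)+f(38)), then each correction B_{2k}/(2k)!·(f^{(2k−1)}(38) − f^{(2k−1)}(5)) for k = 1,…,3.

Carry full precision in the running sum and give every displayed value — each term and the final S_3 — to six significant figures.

Integral: ∫_5^38 ln(x) dx = 97.1811.
½[f(5) + f(38)] = ½[1.60944 + 3.63759] = 2.62351.
Integral + boundary = 99.8046.
k=1: B_{2}/(2)! × [f^{(1)}(38) − f^{(1)}(5)] = 1/12 × (0.0263158 − 0.200000) = -0.0144737.
Running total after k=1: 99.7901.
k=2: B_{4}/(4)! × [f^{(3)}(38) − f^{(3)}(5)] = −1/720 × (3.64485e-05 − 0.0160000) = 2.21716e-05.
Running total after k=2: 99.7901.
k=3: B_{6}/(6)! × [f^{(5)}(38) − f^{(5)}(5)] = 1/30240 × (3.02896e-07 − 0.00768000) = -2.53958e-07.

S_3 ≈ 99.7901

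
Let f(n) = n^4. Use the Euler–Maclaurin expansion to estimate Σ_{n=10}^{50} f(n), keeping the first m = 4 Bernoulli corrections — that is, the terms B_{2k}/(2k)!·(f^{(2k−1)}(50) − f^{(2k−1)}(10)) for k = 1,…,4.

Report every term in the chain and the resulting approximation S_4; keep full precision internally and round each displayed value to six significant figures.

S_4 ≈ 6.56513e+07

The integral term ∫_10^50 x^4 dx = 6.24800e+07.
Boundary: ½(f(10) + f(50)) = ½(10000.0 + 6.25000e+06) = 3.13000e+06.
Integral + boundary = 6.56100e+07.
Order-1 term: 1/12 · (500000 − 4000.00) = 41333.3.
Running total after k=1: 6.56513e+07.
Order-2 term: −1/720 · (1200.00 − 240.000) = -1.33333.
Running total after k=2: 6.56513e+07.
Order-3 term: 1/30240 · (0.00000 − 0.00000) = 0.00000.
Running total after k=3: 6.56513e+07.
Order-4 term: −1/1209600 · (0.00000 − 0.00000) = 0.00000.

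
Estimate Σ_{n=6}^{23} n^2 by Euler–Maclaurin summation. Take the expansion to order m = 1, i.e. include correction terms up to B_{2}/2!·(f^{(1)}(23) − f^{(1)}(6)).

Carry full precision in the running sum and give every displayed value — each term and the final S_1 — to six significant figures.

S_1 ≈ 4269.00

The integral term ∫_6^23 x^2 dx = 3983.67.
Boundary: ½(f(6) + f(23)) = ½(36.0000 + 529.000) = 282.500.
Integral + boundary = 4266.17.
Correction k=1: B_{2}/2! · (f^{(1)}(23) − f^{(1)}(6)) = 1/12 · (46.0000 − 12.0000) = 2.83333.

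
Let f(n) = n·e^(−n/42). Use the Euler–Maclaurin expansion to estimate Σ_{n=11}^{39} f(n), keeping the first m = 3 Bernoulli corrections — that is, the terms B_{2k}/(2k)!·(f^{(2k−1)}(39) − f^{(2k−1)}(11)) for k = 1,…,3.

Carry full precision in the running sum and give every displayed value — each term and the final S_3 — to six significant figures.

S_3 ≈ 380.797

∫_11^39 x·e^(−x/42) dx evaluates to 368.904.
Boundary: ½(f(11) + f(39)) = ½(8.46543 + 15.4096) = 11.9375.
So far: 380.842.
k=1: B_{2}/(2)! × [f^{(1)}(39) − f^{(1)}(11)] = 1/12 × (0.0282227 − 0.568027) = -0.0449837.
After k=1: 380.797.
k=2: B_{4}/(4)! × [f^{(3)}(39) − f^{(3)}(11)] = −1/720 × (0.000463979 − 0.00119456) = 1.01469e-06.
After k=2: 380.797.
k=3: B_{6}/(6)! × [f^{(5)}(39) − f^{(5)}(11)] = 1/30240 × (5.16983e-07 − 1.17183e-06) = -2.16548e-11.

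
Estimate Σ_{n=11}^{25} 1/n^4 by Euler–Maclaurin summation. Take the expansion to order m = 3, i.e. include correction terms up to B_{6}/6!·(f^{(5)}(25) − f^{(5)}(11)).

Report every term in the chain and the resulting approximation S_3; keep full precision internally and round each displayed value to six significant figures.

Integral: ∫_11^25 1/x^4 dx = 0.000229105.
½[f(11) + f(25)] = ½[6.83013e-05 + 2.56000e-06] = 3.54307e-05.
Integral + boundary = 0.000264536.
Order-1 term: 1/12 · (-4.09600e-07 − (-2.48369e-05)) = 2.03560e-06.
Running total after k=1: 0.000266571.
Order-2 term: −1/720 · (-1.96608e-08 − (-6.15790e-06)) = -8.52533e-09.
Running total after k=2: 0.000266563.
Order-3 term: 1/30240 · (-1.76161e-09 − (-2.84994e-06)) = 9.41857e-11.

S_3 ≈ 0.000266563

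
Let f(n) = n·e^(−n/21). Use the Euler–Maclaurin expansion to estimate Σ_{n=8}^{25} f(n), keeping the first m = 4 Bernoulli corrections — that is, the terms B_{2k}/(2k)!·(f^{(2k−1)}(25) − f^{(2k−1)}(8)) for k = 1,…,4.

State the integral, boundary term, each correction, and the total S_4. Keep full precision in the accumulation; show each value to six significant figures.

S_4 ≈ 128.831

Integral: ∫_8^25 x·e^(−x/21) dx = 122.337.
½[f(8) + f(25)] = ½[5.46568 + 7.60191] = 6.53380.
Integral + boundary = 128.871.
Correction k=1: B_{2}/2! · (f^{(1)}(25) − f^{(1)}(8)) = 1/12 · (-0.0579193 − 0.422940) = -0.0400716.
After k=1: 128.831.
Correction k=2: B_{4}/4! · (f^{(3)}(25) − f^{(3)}(8)) = −1/720 · (0.00124770 − 0.00405751) = 3.90252e-06.
After k=2: 128.831.
Correction k=3: B_{6}/6! · (f^{(5)}(25) − f^{(5)}(8)) = 1/30240 · (5.95630e-06 − 1.62267e-05) = -3.39629e-10.
After k=3: 128.831.
Correction k=4: B_{8}/8! · (f^{(7)}(25) − f^{(7)}(8)) = −1/1209600 · (2.05972e-08 − 5.27271e-08) = 2.65625e-14.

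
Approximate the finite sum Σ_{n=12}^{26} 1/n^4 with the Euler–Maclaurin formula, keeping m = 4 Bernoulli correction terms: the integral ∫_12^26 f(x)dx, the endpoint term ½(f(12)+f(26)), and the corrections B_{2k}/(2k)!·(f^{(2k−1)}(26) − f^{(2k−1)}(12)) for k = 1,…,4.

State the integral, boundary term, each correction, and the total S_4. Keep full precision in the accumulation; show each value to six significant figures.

The integral term ∫_12^26 1/x^4 dx = 0.000173936.
½[f(12) + f(26)] = ½[4.82253e-05 + 2.18830e-06] = 2.52068e-05.
So far: 0.000199143.
k=1: B_{2}/(2)! × [f^{(1)}(26) − f^{(1)}(12)] = 1/12 × (-3.36661e-07 − (-1.60751e-05)) = 1.31154e-06.
Partial sum through k=1: 0.000200454.
k=2: B_{4}/(4)! × [f^{(3)}(26) − f^{(3)}(12)] = −1/720 × (-1.49406e-08 − (-3.34898e-06)) = -4.63061e-09.
Partial sum through k=2: 0.000200450.
k=3: B_{6}/(6)! × [f^{(5)}(26) − f^{(5)}(12)] = 1/30240 × (-1.23768e-09 − (-1.30238e-06)) = 4.30272e-11.
Partial sum through k=3: 0.000200450.
k=4: B_{8}/(8)! × [f^{(7)}(26) − f^{(7)}(12)] = −1/1209600 × (-1.64780e-10 − (-8.13988e-07)) = -6.72804e-13.

S_4 ≈ 0.000200450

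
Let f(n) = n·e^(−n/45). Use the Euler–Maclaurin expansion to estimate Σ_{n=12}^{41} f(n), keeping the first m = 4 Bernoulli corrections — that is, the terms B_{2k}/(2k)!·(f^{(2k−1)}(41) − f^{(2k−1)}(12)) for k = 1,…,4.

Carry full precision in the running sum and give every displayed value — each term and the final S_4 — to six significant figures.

S_4 ≈ 421.362

∫_12^41 x·e^(−x/45) dx evaluates to 408.567.
Boundary: ½(f(12) + f(41)) = ½(9.19114 + 16.4852) = 12.8382.
So far: 421.405.
Order-1 term: 1/12 · (0.0357402 − 0.561681) = -0.0438284.
Running total after k=1: 421.362.
Order-2 term: −1/720 · (0.000414763 − 0.00103385) = 8.59837e-07.
Running total after k=2: 421.362.
Order-3 term: 1/30240 · (4.00926e-07 − 8.84108e-07) = -1.59782e-11.
Running total after k=3: 421.362.
Order-4 term: −1/1209600 · (2.94831e-10 − 6.21074e-10) = 2.69712e-16.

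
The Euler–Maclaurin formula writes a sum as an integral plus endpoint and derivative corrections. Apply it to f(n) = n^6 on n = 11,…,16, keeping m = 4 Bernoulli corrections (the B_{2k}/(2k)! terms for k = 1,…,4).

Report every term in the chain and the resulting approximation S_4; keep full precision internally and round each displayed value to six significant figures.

Integral: ∫_11^16 x^6 dx = 3.55640e+07.
Endpoint term: (f(11) + f(16))/2 = (1.77156e+06 + 1.67772e+07)/2 = 9.27439e+06.
So far: 4.48384e+07.
k=1: B_{2}/(2)! × [f^{(1)}(16) − f^{(1)}(11)] = 1/12 × (6.29146e+06 − 966306) = 443762.
After k=1: 4.52822e+07.
k=2: B_{4}/(4)! × [f^{(3)}(16) − f^{(3)}(11)] = −1/720 × (491520 − 159720) = -460.833.
After k=2: 4.52817e+07.
k=3: B_{6}/(6)! × [f^{(5)}(16) − f^{(5)}(11)] = 1/30240 × (11520.0 − 7920.00) = 0.119048.
After k=3: 4.52817e+07.
k=4: B_{8}/(8)! × [f^{(7)}(16) − f^{(7)}(11)] = −1/1209600 × (0.00000 − 0.00000) = 0.00000.

S_4 ≈ 4.52817e+07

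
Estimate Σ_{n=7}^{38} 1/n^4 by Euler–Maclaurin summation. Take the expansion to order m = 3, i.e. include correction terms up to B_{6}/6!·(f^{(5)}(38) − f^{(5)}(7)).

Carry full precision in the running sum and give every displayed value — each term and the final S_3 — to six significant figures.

S_3 ≈ 0.00119386

Integral: ∫_7^38 1/x^4 dx = 0.000965743.
½[f(7) + f(38)] = ½[0.000416493 + 4.79585e-07] = 0.000208486.
Running total after boundary: 0.00117423.
Correction k=1: B_{2}/2! · (f^{(1)}(38) − f^{(1)}(7)) = 1/12 · (-5.04826e-08 − (-0.000237996)) = 1.98288e-05.
Partial sum through k=1: 0.00119406.
Correction k=2: B_{4}/4! · (f^{(3)}(38) − f^{(3)}(7)) = −1/720 · (-1.04881e-09 − (-0.000145712)) = -2.02376e-07.
Partial sum through k=2: 0.00119386.
Correction k=3: B_{6}/6! · (f^{(5)}(38) − f^{(5)}(7)) = 1/30240 · (-4.06740e-11 − (-0.000166528)) = 5.50687e-09.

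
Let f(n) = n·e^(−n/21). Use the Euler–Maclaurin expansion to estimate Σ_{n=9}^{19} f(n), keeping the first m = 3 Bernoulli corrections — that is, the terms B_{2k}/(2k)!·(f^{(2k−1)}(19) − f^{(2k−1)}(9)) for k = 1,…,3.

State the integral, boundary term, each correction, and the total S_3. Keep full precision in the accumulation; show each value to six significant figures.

∫_9^19 x·e^(−x/21) dx evaluates to 70.5105.
Boundary: ½(f(9) + f(19)) = ½(5.86295 + 7.68813) = 6.77554.
So far: 77.2860.
Order-1 term: 1/12 · (0.0385370 − 0.372251) = -0.0278095.
Running total after k=1: 77.2582.
Order-2 term: −1/720 · (0.00192248 − 0.00379848) = 2.60555e-06.
Running total after k=2: 77.2582.
Order-3 term: 1/30240 · (8.52057e-06 − 1.53126e-05) = -2.24604e-10.

S_3 ≈ 77.2582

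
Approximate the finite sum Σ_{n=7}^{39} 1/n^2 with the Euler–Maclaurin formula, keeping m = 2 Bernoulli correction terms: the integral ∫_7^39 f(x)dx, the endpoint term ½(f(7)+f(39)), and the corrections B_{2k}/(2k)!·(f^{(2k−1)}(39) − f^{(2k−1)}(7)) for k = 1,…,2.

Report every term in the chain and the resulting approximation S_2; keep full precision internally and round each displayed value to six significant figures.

Integral: ∫_7^39 1/x^2 dx = 0.117216.
Endpoint term: (f(7) + f(39))/2 = (0.0204082 + 0.000657462)/2 = 0.0105328.
Running total after boundary: 0.127749.
Correction k=1: B_{2}/2! · (f^{(1)}(39) − f^{(1)}(7)) = 1/12 · (-3.37160e-05 − (-0.00583090)) = 0.000483099.
After k=1: 0.128232.
Correction k=2: B_{4}/4! · (f^{(3)}(39) − f^{(3)}(7)) = −1/720 · (-2.66004e-07 − (-0.00142798)) = -1.98293e-06.

S_2 ≈ 0.128230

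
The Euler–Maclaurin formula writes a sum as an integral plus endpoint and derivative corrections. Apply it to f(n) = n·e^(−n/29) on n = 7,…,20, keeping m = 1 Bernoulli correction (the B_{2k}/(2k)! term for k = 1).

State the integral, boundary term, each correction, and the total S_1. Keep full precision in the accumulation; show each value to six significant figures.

S_1 ≈ 114.852

∫_7^20 x·e^(−x/29) dx evaluates to 107.122.
Endpoint term: (f(7) + f(20))/2 = (5.49881 + 10.0350)/2 = 7.76689.
Integral + boundary = 114.889.
k=1: B_{2}/(2)! × [f^{(1)}(20) − f^{(1)}(7)] = 1/12 × (0.155715 − 0.595930) = -0.0366845.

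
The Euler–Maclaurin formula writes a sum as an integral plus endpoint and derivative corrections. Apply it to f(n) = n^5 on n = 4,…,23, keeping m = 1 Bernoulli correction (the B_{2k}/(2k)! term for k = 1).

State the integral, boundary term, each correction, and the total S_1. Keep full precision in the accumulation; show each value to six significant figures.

Integral: ∫_4^23 x^5 dx = 2.46720e+07.
½[f(4) + f(23)] = ½[1024.00 + 6.43634e+06] = 3.21868e+06.
So far: 2.78906e+07.
Correction k=1: B_{2}/2! · (f^{(1)}(23) − f^{(1)}(4)) = 1/12 · (1.39920e+06 − 1280.00) = 116494.

S_1 ≈ 2.80071e+07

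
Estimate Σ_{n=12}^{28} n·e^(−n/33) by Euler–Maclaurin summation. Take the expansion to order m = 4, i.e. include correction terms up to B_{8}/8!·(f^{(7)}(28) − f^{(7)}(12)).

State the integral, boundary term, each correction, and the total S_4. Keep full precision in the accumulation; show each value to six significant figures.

S_4 ≈ 180.730

∫_12^28 x·e^(−x/33) dx evaluates to 170.598.
Boundary: ½(f(12) + f(28)) = ½(8.34173 + 11.9858) = 10.1637.
Integral + boundary = 180.762.
k=1: B_{2}/(2)! × [f^{(1)}(28) − f^{(1)}(12)] = 1/12 × (0.0648580 − 0.442364) = -0.0314589.
Running total after k=1: 180.730.
k=2: B_{4}/(4)! × [f^{(3)}(28) − f^{(3)}(12)] = −1/720 × (0.000845715 − 0.00168288) = 1.16272e-06.
Running total after k=2: 180.730.
k=3: B_{6}/(6)! × [f^{(5)}(28) − f^{(5)}(12)] = 1/30240 × (1.49851e-06 − 2.71767e-06) = -4.03162e-11.
Running total after k=3: 180.730.
k=4: B_{8}/(8)! × [f^{(7)}(28) − f^{(7)}(12)] = −1/1209600 × (2.03895e-09 − 3.57208e-09) = 1.26747e-15.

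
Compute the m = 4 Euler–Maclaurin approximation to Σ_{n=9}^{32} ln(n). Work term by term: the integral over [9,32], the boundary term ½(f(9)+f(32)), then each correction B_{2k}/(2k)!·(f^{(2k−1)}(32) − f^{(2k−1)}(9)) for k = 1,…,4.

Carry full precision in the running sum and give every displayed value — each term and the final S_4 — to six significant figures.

∫_9^32 ln(x) dx evaluates to 68.1285.
½[f(9) + f(32)] = ½[2.19722 + 3.46574] = 2.83148.
Running total after boundary: 70.9600.
Order-1 term: 1/12 · (0.0312500 − 0.111111) = -0.00665509.
After k=1: 70.9534.
Order-2 term: −1/720 · (6.10352e-05 − 0.00274348) = 3.72562e-06.
After k=2: 70.9534.
Order-3 term: 1/30240 · (7.15256e-07 − 0.000406442) = -1.34169e-08.
After k=3: 70.9534.
Order-4 term: −1/1209600 · (2.09548e-08 − 0.000150534) = 1.24432e-10.

S_4 ≈ 70.9534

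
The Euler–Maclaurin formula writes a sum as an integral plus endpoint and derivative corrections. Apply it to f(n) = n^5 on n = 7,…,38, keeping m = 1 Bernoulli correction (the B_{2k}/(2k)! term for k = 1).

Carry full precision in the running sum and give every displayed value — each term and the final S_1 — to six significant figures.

S_1 ≈ 5.42297e+08

∫_7^38 x^5 dx evaluates to 5.01803e+08.
Boundary: ½(f(7) + f(38)) = ½(16807.0 + 7.92352e+07) = 3.96260e+07.
Integral + boundary = 5.41429e+08.
Order-1 term: 1/12 · (1.04257e+07 − 12005.0) = 867806.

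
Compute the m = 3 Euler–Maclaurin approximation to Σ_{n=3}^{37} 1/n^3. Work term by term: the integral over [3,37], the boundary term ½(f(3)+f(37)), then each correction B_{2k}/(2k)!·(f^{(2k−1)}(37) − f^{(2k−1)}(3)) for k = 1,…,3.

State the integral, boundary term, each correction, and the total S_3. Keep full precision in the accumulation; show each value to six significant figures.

S_3 ≈ 0.0767034

Integral: ∫_3^37 1/x^3 dx = 0.0551903.
½[f(3) + f(37)] = ½[0.0370370 + 1.97422e-05] = 0.0185284.
So far: 0.0737187.
Correction k=1: B_{2}/2! · (f^{(1)}(37) − f^{(1)}(3)) = 1/12 · (-1.60072e-06 − (-0.0370370)) = 0.00308629.
After k=1: 0.0768050.
Correction k=2: B_{4}/4! · (f^{(3)}(37) − f^{(3)}(3)) = −1/720 · (-2.33852e-08 − (-0.0823045)) = -0.000114312.
After k=2: 0.0766907.
Correction k=3: B_{6}/6! · (f^{(5)}(37) − f^{(5)}(3)) = 1/30240 · (-7.17442e-10 − (-0.384088)) = 1.27013e-05.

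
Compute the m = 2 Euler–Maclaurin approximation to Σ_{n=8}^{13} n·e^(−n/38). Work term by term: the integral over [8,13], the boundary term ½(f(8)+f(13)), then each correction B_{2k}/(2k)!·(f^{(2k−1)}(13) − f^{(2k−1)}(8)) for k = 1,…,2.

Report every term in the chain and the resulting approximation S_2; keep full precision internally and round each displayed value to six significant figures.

The integral term ∫_8^13 x·e^(−x/38) dx = 39.6458.
Boundary: ½(f(8) + f(13)) = ½(6.48126 + 9.23355) = 7.85741.
So far: 47.5032.
Order-1 term: 1/12 · (0.467285 − 0.639598) = -0.0143594.
Running total after k=1: 47.4889.
Order-2 term: −1/720 · (0.00130736 − 0.00156504) = 3.57881e-07.

S_2 ≈ 47.4889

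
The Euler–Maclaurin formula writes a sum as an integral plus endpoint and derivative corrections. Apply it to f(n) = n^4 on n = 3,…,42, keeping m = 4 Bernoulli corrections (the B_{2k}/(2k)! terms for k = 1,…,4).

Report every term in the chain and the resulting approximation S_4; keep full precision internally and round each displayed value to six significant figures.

The integral term ∫_3^42 x^4 dx = 2.61382e+07.
½[f(3) + f(42)] = ½[81.0000 + 3.11170e+06] = 1.55589e+06.
Running total after boundary: 2.76941e+07.
Correction k=1: B_{2}/2! · (f^{(1)}(42) − f^{(1)}(3)) = 1/12 · (296352 − 108.000) = 24687.0.
Running total after k=1: 2.77188e+07.
Correction k=2: B_{4}/4! · (f^{(3)}(42) − f^{(3)}(3)) = −1/720 · (1008.00 − 72.0000) = -1.30000.
Running total after k=2: 2.77188e+07.
Correction k=3: B_{6}/6! · (f^{(5)}(42) − f^{(5)}(3)) = 1/30240 · (0.00000 − 0.00000) = 0.00000.
Running total after k=3: 2.77188e+07.
Correction k=4: B_{8}/8! · (f^{(7)}(42) − f^{(7)}(3)) = −1/1209600 · (0.00000 − 0.00000) = 0.00000.

S_4 ≈ 2.77188e+07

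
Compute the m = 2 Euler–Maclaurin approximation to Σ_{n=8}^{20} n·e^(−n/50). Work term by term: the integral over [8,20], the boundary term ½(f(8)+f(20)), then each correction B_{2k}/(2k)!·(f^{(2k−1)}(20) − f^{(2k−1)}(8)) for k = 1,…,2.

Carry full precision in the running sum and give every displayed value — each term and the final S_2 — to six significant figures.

S_2 ≈ 135.182

∫_8^20 x·e^(−x/50) dx evaluates to 125.097.
Boundary: ½(f(8) + f(20)) = ½(6.81715 + 13.4064) = 10.1118.
So far: 135.209.
k=1: B_{2}/(2)! × [f^{(1)}(20) − f^{(1)}(8)] = 1/12 × (0.402192 − 0.715801) = -0.0261341.
After k=1: 135.182.
k=2: B_{4}/(4)! × [f^{(3)}(20) − f^{(3)}(8)] = −1/720 × (0.000697133 − 0.000968035) = 3.76253e-07.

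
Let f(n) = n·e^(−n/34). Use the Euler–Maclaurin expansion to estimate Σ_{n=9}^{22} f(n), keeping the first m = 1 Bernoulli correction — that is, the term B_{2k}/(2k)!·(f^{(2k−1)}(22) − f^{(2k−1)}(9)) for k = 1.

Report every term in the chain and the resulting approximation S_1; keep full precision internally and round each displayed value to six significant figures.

The integral term ∫_9^22 x·e^(−x/34) dx = 125.082.
Boundary: ½(f(9) + f(22)) = ½(6.90688 + 11.5188) = 9.21286.
Running total after boundary: 134.295.
k=1: B_{2}/(2)! × [f^{(1)}(22) − f^{(1)}(9)] = 1/12 × (0.184794 − 0.564288) = -0.0316245.

S_1 ≈ 134.263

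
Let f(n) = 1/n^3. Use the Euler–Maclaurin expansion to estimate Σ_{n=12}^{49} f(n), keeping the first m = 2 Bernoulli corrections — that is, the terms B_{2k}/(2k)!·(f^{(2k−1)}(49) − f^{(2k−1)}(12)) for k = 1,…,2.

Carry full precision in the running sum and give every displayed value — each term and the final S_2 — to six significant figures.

Integral: ∫_12^49 1/x^3 dx = 0.00326398.
½[f(12) + f(49)] = ½[0.000578704 + 8.49986e-06] = 0.000293602.
Integral + boundary = 0.00355758.
Order-1 term: 1/12 · (-5.20400e-07 − (-0.000144676)) = 1.20130e-05.
Partial sum through k=1: 0.00356959.
Order-2 term: −1/720 · (-4.33486e-09 − (-2.00939e-05)) = -2.79021e-08.

S_2 ≈ 0.00356956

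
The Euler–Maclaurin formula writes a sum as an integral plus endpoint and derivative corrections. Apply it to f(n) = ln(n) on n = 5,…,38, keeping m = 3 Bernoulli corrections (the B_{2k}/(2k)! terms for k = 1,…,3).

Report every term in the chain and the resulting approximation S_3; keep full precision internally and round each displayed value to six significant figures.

∫_5^38 ln(x) dx evaluates to 97.1811.
Endpoint term: (f(5) + f(38))/2 = (1.60944 + 3.63759)/2 = 2.62351.
Running total after boundary: 99.8046.
Correction k=1: B_{2}/2! · (f^{(1)}(38) − f^{(1)}(5)) = 1/12 · (0.0263158 − 0.200000) = -0.0144737.
Partial sum through k=1: 99.7901.
Correction k=2: B_{4}/4! · (f^{(3)}(38) − f^{(3)}(5)) = −1/720 · (3.64485e-05 − 0.0160000) = 2.21716e-05.
Partial sum through k=2: 99.7901.
Correction k=3: B_{6}/6! · (f^{(5)}(38) − f^{(5)}(5)) = 1/30240 · (3.02896e-07 − 0.00768000) = -2.53958e-07.

S_3 ≈ 99.7901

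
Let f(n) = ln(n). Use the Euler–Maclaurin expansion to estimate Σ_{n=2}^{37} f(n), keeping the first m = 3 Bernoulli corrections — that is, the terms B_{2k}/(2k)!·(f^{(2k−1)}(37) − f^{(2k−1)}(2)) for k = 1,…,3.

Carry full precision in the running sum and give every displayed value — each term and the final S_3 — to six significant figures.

The integral term ∫_2^37 ln(x) dx = 97.2177.
Boundary: ½(f(2) + f(37)) = ½(0.693147 + 3.61092) = 2.15203.
Integral + boundary = 99.3697.
Order-1 term: 1/12 · (0.0270270 − 0.500000) = -0.0394144.
Running total after k=1: 99.3303.
Order-2 term: −1/720 · (3.94843e-05 − 0.250000) = 0.000347167.
Running total after k=2: 99.3306.
Order-3 term: 1/30240 · (3.46101e-07 − 0.750000) = -2.48016e-05.

S_3 ≈ 99.3306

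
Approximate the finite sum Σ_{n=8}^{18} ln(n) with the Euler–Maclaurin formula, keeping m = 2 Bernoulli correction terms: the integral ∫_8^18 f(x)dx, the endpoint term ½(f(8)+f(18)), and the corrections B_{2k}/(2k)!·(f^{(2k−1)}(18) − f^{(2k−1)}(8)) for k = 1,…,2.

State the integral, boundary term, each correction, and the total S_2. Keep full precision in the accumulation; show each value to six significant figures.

∫_8^18 ln(x) dx evaluates to 25.3912.
Endpoint term: (f(8) + f(18))/2 = (2.07944 + 2.89037)/2 = 2.48491.
Integral + boundary = 27.8761.
k=1: B_{2}/(2)! × [f^{(1)}(18) − f^{(1)}(8)] = 1/12 × (0.0555556 − 0.125000) = -0.00578704.
Partial sum through k=1: 27.8703.
k=2: B_{4}/(4)! × [f^{(3)}(18) − f^{(3)}(8)] = −1/720 × (0.000342936 − 0.00390625) = 4.94905e-06.

S_2 ≈ 27.8703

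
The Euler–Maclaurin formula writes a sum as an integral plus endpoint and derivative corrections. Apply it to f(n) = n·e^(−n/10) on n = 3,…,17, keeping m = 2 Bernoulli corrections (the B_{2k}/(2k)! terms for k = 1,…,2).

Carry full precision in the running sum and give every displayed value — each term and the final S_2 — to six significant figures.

The integral term ∫_3^17 x·e^(−x/10) dx = 46.9818.
½[f(3) + f(17)] = ½[2.22245 + 3.10562] = 2.66404.
So far: 49.6459.
Order-1 term: 1/12 · (-0.127878 − 0.518573) = -0.0538709.
Running total after k=1: 49.5920.
Order-2 term: −1/720 · (0.00237489 − 0.0200021) = 2.44822e-05.

S_2 ≈ 49.5920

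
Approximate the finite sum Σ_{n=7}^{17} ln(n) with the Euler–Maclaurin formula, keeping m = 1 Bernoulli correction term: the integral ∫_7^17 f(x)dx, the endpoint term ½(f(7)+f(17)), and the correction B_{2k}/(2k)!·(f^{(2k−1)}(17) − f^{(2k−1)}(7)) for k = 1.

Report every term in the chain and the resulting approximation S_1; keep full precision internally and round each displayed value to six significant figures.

Integral: ∫_7^17 ln(x) dx = 24.5433.
Endpoint term: (f(7) + f(17))/2 = (1.94591 + 2.83321)/2 = 2.38956.
So far: 26.9328.
k=1: B_{2}/(2)! × [f^{(1)}(17) − f^{(1)}(7)] = 1/12 × (0.0588235 − 0.142857) = -0.00700280.

S_1 ≈ 26.9258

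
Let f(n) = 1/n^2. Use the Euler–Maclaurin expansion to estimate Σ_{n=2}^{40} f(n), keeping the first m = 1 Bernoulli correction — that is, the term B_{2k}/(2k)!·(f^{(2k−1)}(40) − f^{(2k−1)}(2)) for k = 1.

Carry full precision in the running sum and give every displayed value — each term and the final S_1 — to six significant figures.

S_1 ≈ 0.621143

Integral: ∫_2^40 1/x^2 dx = 0.475000.
Endpoint term: (f(2) + f(40))/2 = (0.250000 + 0.000625000)/2 = 0.125312.
Integral + boundary = 0.600313.
Correction k=1: B_{2}/2! · (f^{(1)}(40) − f^{(1)}(2)) = 1/12 · (-3.12500e-05 − (-0.250000)) = 0.0208307.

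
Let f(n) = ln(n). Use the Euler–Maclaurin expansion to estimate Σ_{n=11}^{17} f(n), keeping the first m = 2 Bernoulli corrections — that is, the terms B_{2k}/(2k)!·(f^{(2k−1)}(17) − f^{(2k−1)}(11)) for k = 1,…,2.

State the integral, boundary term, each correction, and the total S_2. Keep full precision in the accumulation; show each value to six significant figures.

S_2 ≈ 18.4007

∫_11^17 ln(x) dx evaluates to 15.7878.
½[f(11) + f(17)] = ½[2.39790 + 2.83321] = 2.61555.
So far: 18.4033.
Order-1 term: 1/12 · (0.0588235 − 0.0909091) = -0.00267380.
After k=1: 18.4007.
Order-2 term: −1/720 · (0.000407083 − 0.00150263) = 1.52159e-06.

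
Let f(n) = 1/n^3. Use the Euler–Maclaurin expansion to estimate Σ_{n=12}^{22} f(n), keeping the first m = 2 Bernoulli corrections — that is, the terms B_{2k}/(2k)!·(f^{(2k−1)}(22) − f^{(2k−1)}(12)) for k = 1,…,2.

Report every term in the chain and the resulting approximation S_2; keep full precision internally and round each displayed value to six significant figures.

S_2 ≈ 0.00278644

∫_12^22 1/x^3 dx evaluates to 0.00243916.
½[f(12) + f(22)] = ½[0.000578704 + 9.39144e-05] = 0.000336309.
Running total after boundary: 0.00277547.
k=1: B_{2}/(2)! × [f^{(1)}(22) − f^{(1)}(12)] = 1/12 × (-1.28065e-05 − (-0.000144676)) = 1.09891e-05.
After k=1: 0.00278646.
k=2: B_{4}/(4)! × [f^{(3)}(22) − f^{(3)}(12)] = −1/720 × (-5.29194e-07 − (-2.00939e-05)) = -2.71732e-08.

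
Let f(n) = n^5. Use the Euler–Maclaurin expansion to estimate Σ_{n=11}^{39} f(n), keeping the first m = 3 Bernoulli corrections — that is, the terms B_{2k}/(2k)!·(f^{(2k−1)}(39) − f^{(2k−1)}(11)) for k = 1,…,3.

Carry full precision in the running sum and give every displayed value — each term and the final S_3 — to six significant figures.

∫_11^39 x^5 dx evaluates to 5.86162e+08.
Endpoint term: (f(11) + f(39))/2 = (161051 + 9.02242e+07)/2 = 4.51926e+07.
Integral + boundary = 6.31355e+08.
Correction k=1: B_{2}/2! · (f^{(1)}(39) − f^{(1)}(11)) = 1/12 · (1.15672e+07 − 73205.0) = 957833.
Partial sum through k=1: 6.32312e+08.
Correction k=2: B_{4}/4! · (f^{(3)}(39) − f^{(3)}(11)) = −1/720 · (91260.0 − 7260.00) = -116.667.
Partial sum through k=2: 6.32312e+08.
Correction k=3: B_{6}/6! · (f^{(5)}(39) − f^{(5)}(11)) = 1/30240 · (120.000 − 120.000) = 0.00000.

S_3 ≈ 6.32312e+08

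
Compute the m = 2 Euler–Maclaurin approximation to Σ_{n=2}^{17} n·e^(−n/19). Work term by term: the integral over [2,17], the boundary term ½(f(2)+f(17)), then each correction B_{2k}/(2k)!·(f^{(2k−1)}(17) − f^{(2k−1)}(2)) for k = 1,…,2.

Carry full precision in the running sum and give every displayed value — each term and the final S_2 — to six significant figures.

S_2 ≈ 83.8845

The integral term ∫_2^17 x·e^(−x/19) dx = 79.5738.
Endpoint term: (f(2) + f(17))/2 = (1.80018 + 6.94816)/2 = 4.37417.
Running total after boundary: 83.9480.
k=1: B_{2}/(2)! × [f^{(1)}(17) − f^{(1)}(2)] = 1/12 × (0.0430226 − 0.805342) = -0.0635266.
Running total after k=1: 83.8844.
k=2: B_{4}/(4)! × [f^{(3)}(17) − f^{(3)}(2)] = −1/720 × (0.00238353 − 0.00721750) = 6.71385e-06.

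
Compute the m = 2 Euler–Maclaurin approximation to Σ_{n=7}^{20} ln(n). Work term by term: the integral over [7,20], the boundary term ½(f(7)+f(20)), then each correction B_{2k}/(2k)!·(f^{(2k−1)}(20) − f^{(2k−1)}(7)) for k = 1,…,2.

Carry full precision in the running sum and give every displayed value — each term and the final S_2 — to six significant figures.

S_2 ≈ 35.7564

∫_7^20 ln(x) dx evaluates to 33.2933.
Boundary: ½(f(7) + f(20)) = ½(1.94591 + 2.99573) = 2.47082.
So far: 35.7641.
Correction k=1: B_{2}/2! · (f^{(1)}(20) − f^{(1)}(7)) = 1/12 · (0.0500000 − 0.142857) = -0.00773810.
Partial sum through k=1: 35.7564.
Correction k=2: B_{4}/4! · (f^{(3)}(20) − f^{(3)}(7)) = −1/720 · (0.000250000 − 0.00583090) = 7.75126e-06.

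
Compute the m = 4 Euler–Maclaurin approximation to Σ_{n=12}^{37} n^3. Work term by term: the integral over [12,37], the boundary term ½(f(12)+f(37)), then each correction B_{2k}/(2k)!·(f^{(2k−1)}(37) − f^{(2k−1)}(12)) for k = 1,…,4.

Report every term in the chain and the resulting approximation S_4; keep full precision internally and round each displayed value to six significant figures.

S_4 ≈ 489853

∫_12^37 x^3 dx evaluates to 463356.
Endpoint term: (f(12) + f(37))/2 = (1728.00 + 50653.0)/2 = 26190.5.
Integral + boundary = 489547.
Correction k=1: B_{2}/2! · (f^{(1)}(37) − f^{(1)}(12)) = 1/12 · (4107.00 − 432.000) = 306.250.
After k=1: 489853.
Correction k=2: B_{4}/4! · (f^{(3)}(37) − f^{(3)}(12)) = −1/720 · (6.00000 − 6.00000) = 0.00000.
After k=2: 489853.
Correction k=3: B_{6}/6! · (f^{(5)}(37) − f^{(5)}(12)) = 1/30240 · (0.00000 − 0.00000) = 0.00000.
After k=3: 489853.
Correction k=4: B_{8}/8! · (f^{(7)}(37) − f^{(7)}(12)) = −1/1209600 · (0.00000 − 0.00000) = 0.00000.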